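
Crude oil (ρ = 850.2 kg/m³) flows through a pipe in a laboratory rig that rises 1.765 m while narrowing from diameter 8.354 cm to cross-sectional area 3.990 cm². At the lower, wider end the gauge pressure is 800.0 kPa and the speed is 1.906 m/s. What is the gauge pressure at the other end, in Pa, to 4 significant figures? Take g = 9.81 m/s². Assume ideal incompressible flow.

Mass conservation (A₁v₁ = A₂v₂) gives v₂ = 1.906 × 54.81/3.990 = 26.18 m/s.
Applying Bernoulli between the two ends and solving for P₂: P₂ = P₁ + ½ρ(v₁² − v₂²) − ρgΔh.
P₂ = 800000 + ½·850.2·(1.906² − 26.18²) − 850.2·9.81·(+1.765) = 800000 + (-289900) − (14720) = 495400 Pa.

495400 Pa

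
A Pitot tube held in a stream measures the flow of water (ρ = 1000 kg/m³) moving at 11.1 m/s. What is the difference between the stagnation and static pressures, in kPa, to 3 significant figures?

ΔP = 61.6 kPa

The dynamic pressure equals the rise in static pressure at the stagnation point: ΔP = ½ρv².
ΔP = ½·1000·11.1² = 61600 Pa.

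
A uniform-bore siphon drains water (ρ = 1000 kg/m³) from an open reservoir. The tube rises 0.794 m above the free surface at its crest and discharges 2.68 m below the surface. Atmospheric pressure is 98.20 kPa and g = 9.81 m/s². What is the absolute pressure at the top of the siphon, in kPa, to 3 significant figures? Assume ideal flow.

P_top ≈ 64.1 kPa

From the surface to the outlet (both open to atmosphere, surface at rest): v = √(2g·h_out) = √(2·9.81·2.68) = 7.25 m/s.
With constant cross-section the crest speed equals v; applying Bernoulli from the surface up to the crest, P_top = P_atm − ½ρv² − ρg·h_top.
P_top = 98200 − ½·1000·7.25² − 1000·9.81·0.794 = 64100 Pa.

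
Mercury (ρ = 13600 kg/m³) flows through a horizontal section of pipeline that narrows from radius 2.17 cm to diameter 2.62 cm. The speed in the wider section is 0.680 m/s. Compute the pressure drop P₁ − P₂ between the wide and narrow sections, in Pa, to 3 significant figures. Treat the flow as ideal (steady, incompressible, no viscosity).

ΔP = 20500 Pa

Mass conservation (A₁v₁ = A₂v₂) gives v₂ = 0.680 × 14.8/5.39 = 1.87 m/s.
With no height change, Bernoulli's equation is P₁ + ½ρv₁² = P₂ + ½ρv₂².
P₁ − P₂ = ½·13600·(1.87² − 0.680²) = ½·13600·3.02 = 20500 Pa.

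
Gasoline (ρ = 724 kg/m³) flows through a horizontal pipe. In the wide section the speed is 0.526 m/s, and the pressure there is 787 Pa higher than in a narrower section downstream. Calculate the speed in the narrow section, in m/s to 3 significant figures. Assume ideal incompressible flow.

v₂ ≈ 1.57 m/s

With h₁ = h₂, rearranging Bernoulli gives v₂ = √(v₁² + 2ΔP/ρ).
v₂ = √(0.526² + 2·787/724) = √(0.277 + 2.17) = 1.57 m/s.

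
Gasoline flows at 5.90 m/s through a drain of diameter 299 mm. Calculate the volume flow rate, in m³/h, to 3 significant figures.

Q ≈ 1490 m³/h

Q = A·v = 0.0702 m² × 5.90 m/s = 0.414 m³/s.
Converting: 0.414 m³/s × 3600 = 1490 m³/h.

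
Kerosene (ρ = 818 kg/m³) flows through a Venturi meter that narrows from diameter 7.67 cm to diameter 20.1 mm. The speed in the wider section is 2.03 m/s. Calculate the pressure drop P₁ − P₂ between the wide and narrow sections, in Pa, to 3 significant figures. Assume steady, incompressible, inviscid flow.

Mass conservation (A₁v₁ = A₂v₂) gives v₂ = 2.03 × 46.2/3.17 = 29.6 m/s.
Along the horizontal streamline, P + ½ρv² is constant.
P₁ − P₂ = ½·818·(29.6² − 2.03²) = ½·818·870 = 356000 Pa.

ΔP = 356000 Pa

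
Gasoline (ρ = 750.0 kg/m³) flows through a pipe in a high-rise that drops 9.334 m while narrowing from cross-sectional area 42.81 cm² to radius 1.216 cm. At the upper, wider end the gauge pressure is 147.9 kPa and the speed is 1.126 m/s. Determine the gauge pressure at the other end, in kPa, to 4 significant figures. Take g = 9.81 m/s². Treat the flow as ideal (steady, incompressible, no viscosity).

176.7 kPa

Continuity gives A₁v₁ = A₂v₂, so v₂ = (42.81 cm²)/(4.645 cm²) × 1.126 m/s = 10.38 m/s.
Bernoulli: P₁ + ½ρv₁² + ρg h₁ = P₂ + ½ρv₂² + ρg h₂, so P₂ = P₁ + ½ρ(v₁² − v₂²) − ρg(h₂ − h₁).
P₂ = 147900 + ½·750.0·(1.126² − 10.38²) − 750.0·9.81·(−9.334) = 147900 + (-39900) − (-68670) = 176700 Pa.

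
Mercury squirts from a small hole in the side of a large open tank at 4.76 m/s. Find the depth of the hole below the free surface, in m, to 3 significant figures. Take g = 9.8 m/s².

1.16 m

Torricelli: v = √(2gh), so h = v²/(2g).
h = 4.76²/(2·9.8) = 22.7/19.60 = 1.16 m.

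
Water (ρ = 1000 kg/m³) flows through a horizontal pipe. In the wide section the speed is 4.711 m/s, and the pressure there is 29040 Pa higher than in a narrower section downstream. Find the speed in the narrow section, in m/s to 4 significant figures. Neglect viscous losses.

v₂ ≈ 8.960 m/s

Along the level pipe P + ½ρv² is conserved, hence v₂² = v₁² + 2(P₁ − P₂)/ρ.
v₂ = √(4.711² + 2·29040/1000) = √(22.19 + 58.08) = 8.960 m/s.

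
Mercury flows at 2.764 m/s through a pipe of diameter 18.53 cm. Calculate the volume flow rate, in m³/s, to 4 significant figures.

Q ≈ 0.07454 m³/s

Q = A·v = 0.02697 m² × 2.764 m/s = 0.07454 m³/s.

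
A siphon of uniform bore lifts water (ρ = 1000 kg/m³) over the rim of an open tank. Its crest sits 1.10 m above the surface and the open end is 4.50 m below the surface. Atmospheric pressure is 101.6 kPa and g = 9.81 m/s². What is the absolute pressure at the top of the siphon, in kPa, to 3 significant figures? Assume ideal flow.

P_top ≈ 46.7 kPa

From the surface to the outlet (both open to atmosphere, surface at rest): v = √(2g·h_out) = √(2·9.81·4.50) = 9.40 m/s.
Continuity keeps v the same throughout the tube; from surface to crest, P_atm + 0 = P_top + ½ρv² + ρg·h_top.
P_top = 101600 − ½·1000·9.40² − 1000·9.81·1.10 = 46700 Pa.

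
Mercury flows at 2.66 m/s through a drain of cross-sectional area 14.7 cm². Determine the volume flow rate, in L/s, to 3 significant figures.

Q = 3.91 L/s

Q = A·v = 0.00147 m² × 2.66 m/s = 0.00391 m³/s.
Converting: 0.00391 m³/s × 1000 = 3.91 L/s.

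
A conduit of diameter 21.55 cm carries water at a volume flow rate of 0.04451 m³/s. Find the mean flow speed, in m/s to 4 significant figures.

Q = 0.04451 m³/s = 0.04451 m³/s.
v = Q/A = 0.04451 / 0.03647 = 1.220 m/s.

v ≈ 1.220 m/s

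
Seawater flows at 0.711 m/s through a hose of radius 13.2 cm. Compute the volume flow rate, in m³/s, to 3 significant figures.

Q = A·v = 0.0547 m² × 0.711 m/s = 0.0389 m³/s.

Q ≈ 0.0389 m³/s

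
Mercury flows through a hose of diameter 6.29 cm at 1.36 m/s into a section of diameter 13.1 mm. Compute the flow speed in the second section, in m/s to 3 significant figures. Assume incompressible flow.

v₂ ≈ 31.4 m/s

The volume flow rate is constant, so v₂ = (A₁/A₂)v₁ = (31.1/1.35)·1.36 = 31.4 m/s.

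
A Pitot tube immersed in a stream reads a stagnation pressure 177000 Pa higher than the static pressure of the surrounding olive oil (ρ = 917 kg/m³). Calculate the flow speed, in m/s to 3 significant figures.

v ≈ 19.6 m/s

Bernoulli between the free stream and the stagnation point: ½ρv² = P_stag − P_static.
v = √(2ΔP/ρ) = √(2·177000/917) = 19.6 m/s.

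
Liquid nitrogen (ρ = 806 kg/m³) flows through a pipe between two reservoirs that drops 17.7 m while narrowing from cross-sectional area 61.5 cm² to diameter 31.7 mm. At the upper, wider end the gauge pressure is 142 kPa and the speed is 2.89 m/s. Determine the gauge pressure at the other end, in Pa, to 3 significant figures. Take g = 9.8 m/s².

The volume flow rate is constant, so v₂ = (A₁/A₂)v₁ = (61.5/7.89)·2.89 = 22.5 m/s.
Bernoulli: P₁ + ½ρv₁² + ρg h₁ = P₂ + ½ρv₂² + ρg h₂, so P₂ = P₁ + ½ρ(v₁² − v₂²) − ρg(h₂ − h₁).
P₂ = 142000 + ½·806·(2.89² − 22.5²) − 806·9.8·(−17.7) = 142000 + (-201000) − (-140000) = 80800 Pa.

P₂ ≈ 80800 Pa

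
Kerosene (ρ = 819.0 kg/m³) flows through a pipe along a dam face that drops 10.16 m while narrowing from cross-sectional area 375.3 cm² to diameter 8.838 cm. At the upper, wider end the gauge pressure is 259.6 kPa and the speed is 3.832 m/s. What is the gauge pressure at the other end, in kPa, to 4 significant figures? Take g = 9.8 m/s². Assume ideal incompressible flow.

The volume flow rate is constant, so v₂ = (A₁/A₂)v₁ = (375.3/61.35)·3.832 = 23.44 m/s.
Applying Bernoulli between the two ends and solving for P₂: P₂ = P₁ + ½ρ(v₁² − v₂²) − ρgΔh.
P₂ = 259600 + ½·819.0·(3.832² − 23.44²) − 819.0·9.8·(−10.16) = 259600 + (-219000) − (-81550) = 122100 Pa.

P₂ ≈ 122.1 kPa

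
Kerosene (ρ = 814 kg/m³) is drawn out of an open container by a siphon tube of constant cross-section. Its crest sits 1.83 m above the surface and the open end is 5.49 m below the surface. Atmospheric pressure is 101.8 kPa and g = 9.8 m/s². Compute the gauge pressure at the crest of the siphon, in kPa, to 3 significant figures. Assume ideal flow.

-58.4 kPa

Bernoulli surface→outlet gives ½v² = g·h_out, so v = √(2·9.8·5.49) = 10.4 m/s.
With constant cross-section the crest speed equals v; applying Bernoulli from the surface up to the crest, P_top = P_atm − ½ρv² − ρg·h_top.
P_top = 101800 − ½·814·10.4² − 814·9.8·1.83 = 43400 Pa. So P_gauge = P_top − P_atm = -58400 Pa.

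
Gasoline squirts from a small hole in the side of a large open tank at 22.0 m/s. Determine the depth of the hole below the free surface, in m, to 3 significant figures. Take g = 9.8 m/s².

h = 24.7 m

Inverting v = √(2gh) gives h = v² / 2g.
h = 22.0²/(2·9.8) = 484/19.60 = 24.7 m.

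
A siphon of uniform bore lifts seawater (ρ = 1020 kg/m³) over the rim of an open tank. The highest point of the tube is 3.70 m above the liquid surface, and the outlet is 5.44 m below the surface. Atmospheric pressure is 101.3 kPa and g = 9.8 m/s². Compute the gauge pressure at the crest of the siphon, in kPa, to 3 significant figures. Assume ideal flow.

From the surface to the outlet (both open to atmosphere, surface at rest): v = √(2g·h_out) = √(2·9.8·5.44) = 10.3 m/s.
The bore is uniform, so the speed at the crest is the same v. Bernoulli surface→crest: P_atm = P_top + ½ρv² + ρg·h_top.
P_top = 101300 − ½·1020·10.3² − 1020·9.8·3.70 = 9940 Pa. So P_gauge = P_top − P_atm = -91400 Pa.

-91.4 kPa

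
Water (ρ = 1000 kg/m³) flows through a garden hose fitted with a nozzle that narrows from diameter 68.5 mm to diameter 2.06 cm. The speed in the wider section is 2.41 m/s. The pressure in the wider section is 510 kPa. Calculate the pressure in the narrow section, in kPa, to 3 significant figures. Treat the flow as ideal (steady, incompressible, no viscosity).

The volume flow rate is constant, so v₂ = (A₁/A₂)v₁ = (36.9/3.33)·2.41 = 26.6 m/s.
The pipe is horizontal, so Bernoulli reduces to P₁ + ½ρv₁² = P₂ + ½ρv₂².
P₂ = P₁ − ½ρ(v₂² − v₁²) = 510000 − ½·1000·(26.6² − 2.41²) = 510000 − 352000 = 158000 Pa.

158 kPa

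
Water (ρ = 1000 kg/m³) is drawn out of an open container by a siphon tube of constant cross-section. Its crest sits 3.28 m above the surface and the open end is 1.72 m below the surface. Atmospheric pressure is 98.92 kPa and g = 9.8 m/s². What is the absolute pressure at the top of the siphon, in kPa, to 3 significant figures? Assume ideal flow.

P_top ≈ 49.9 kPa

Bernoulli surface→outlet gives ½v² = g·h_out, so v = √(2·9.8·1.72) = 5.81 m/s.
The bore is uniform, so the speed at the crest is the same v. Bernoulli surface→crest: P_atm = P_top + ½ρv² + ρg·h_top.
P_top = 98920 − ½·1000·5.81² − 1000·9.8·3.28 = 49900 Pa.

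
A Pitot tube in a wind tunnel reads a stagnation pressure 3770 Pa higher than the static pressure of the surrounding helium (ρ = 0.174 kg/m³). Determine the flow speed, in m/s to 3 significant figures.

v ≈ 208 m/s

Bernoulli between the free stream and the stagnation point: ½ρv² = P_stag − P_static.
v = √(2ΔP/ρ) = √(2·3770/0.174) = 208 m/s.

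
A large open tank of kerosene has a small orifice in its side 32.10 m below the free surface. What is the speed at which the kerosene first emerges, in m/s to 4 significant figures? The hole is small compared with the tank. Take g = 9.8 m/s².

v = 25.08 m/s

With the surface at rest and both surface and jet at atmospheric pressure, Bernoulli gives ρg h = ½ρv², so v = √(2gh) = √(2·9.8·32.10) = 25.08 m/s.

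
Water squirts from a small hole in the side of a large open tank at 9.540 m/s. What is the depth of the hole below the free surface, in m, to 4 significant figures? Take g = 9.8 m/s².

4.643 m

Torricelli: v = √(2gh), so h = v²/(2g).
h = 9.540²/(2·9.8) = 91.01/19.60 = 4.643 m.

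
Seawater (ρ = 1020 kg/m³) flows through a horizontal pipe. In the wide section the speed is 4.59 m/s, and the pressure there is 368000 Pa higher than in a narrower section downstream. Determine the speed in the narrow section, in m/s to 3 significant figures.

27.3 m/s

Horizontal Bernoulli: P₁ + ½ρv₁² = P₂ + ½ρv₂², so v₂² = v₁² + 2(P₁ − P₂)/ρ.
v₂ = √(4.59² + 2·368000/1020) = √(21.1 + 722) = 27.3 m/s.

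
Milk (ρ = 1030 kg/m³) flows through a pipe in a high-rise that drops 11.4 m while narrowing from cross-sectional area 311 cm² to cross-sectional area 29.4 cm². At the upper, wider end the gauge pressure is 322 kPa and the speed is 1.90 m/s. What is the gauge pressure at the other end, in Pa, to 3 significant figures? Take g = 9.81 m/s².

P₂ ≈ 231000 Pa

The volume flow rate is constant, so v₂ = (A₁/A₂)v₁ = (311/29.4)·1.90 = 20.1 m/s.
Energy conservation along the streamline gives P₂ = P₁ − ½ρ(v₂² − v₁²) − ρg(h₂ − h₁).
P₂ = 322000 + ½·1030·(1.90² − 20.1²) − 1030·9.81·(−11.4) = 322000 + (-206000) − (-115000) = 231000 Pa.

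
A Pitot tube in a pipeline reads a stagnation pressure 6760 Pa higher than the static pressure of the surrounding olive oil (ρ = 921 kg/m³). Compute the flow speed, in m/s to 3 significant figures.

3.83 m/s

Bernoulli between the free stream and the stagnation point: ½ρv² = P_stag − P_static.
v = √(2ΔP/ρ) = √(2·6760/921) = 3.83 m/s.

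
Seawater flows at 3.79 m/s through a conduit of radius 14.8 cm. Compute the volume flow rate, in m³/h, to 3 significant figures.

Q = A·v = 0.0688 m² × 3.79 m/s = 0.261 m³/s.
Converting: 0.261 m³/s × 3600 = 939 m³/h.

939 m³/h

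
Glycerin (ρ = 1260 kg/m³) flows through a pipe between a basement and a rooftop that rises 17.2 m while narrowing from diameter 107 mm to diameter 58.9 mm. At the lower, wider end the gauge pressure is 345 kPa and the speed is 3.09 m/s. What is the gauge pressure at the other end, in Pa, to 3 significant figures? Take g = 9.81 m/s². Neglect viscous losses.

P₂ = 72900 Pa

Mass conservation (A₁v₁ = A₂v₂) gives v₂ = 3.09 × 89.9/27.2 = 10.2 m/s.
Applying Bernoulli between the two ends and solving for P₂: P₂ = P₁ + ½ρ(v₁² − v₂²) − ρgΔh.
P₂ = 345000 + ½·1260·(3.09² − 10.2²) − 1260·9.81·(+17.2) = 345000 + (-59500) − (213000) = 72900 Pa.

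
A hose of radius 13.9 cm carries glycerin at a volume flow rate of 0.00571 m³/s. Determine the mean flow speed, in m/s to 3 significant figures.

Q = 0.00571 m³/s = 0.00571 m³/s.
v = Q/A = 0.00571 / 0.0607 = 0.0941 m/s.

v ≈ 0.0941 m/s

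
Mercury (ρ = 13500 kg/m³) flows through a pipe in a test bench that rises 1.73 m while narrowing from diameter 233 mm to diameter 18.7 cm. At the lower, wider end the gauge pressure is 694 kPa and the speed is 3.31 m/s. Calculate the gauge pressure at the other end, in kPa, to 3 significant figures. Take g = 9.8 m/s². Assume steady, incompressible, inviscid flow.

Mass conservation (A₁v₁ = A₂v₂) gives v₂ = 3.31 × 426/275 = 5.14 m/s.
Bernoulli: P₁ + ½ρv₁² + ρg h₁ = P₂ + ½ρv₂² + ρg h₂, so P₂ = P₁ + ½ρ(v₁² − v₂²) − ρg(h₂ − h₁).
P₂ = 694000 + ½·13500·(3.31² − 5.14²) − 13500·9.8·(+1.73) = 694000 + (-104000) − (229000) = 361000 Pa.

P₂ ≈ 361 kPa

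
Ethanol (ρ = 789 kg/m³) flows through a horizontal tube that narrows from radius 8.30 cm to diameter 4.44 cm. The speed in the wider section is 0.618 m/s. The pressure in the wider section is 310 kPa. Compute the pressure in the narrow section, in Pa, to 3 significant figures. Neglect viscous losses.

P₂ = 281000 Pa

Mass conservation (A₁v₁ = A₂v₂) gives v₂ = 0.618 × 216/15.5 = 8.64 m/s.
With no height change, Bernoulli's equation is P₁ + ½ρv₁² = P₂ + ½ρv₂².
P₂ = P₁ − ½ρ(v₂² − v₁²) = 310000 − ½·789·(8.64² − 0.618²) = 310000 − 29300 = 281000 Pa.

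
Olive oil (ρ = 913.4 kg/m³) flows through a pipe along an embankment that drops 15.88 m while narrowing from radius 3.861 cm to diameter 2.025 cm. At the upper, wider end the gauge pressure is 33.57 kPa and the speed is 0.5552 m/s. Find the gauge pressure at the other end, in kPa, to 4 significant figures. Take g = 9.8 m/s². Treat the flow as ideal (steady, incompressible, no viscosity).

P₂ = 146.1 kPa

The volume flow rate is constant, so v₂ = (A₁/A₂)v₁ = (46.83/3.221)·0.5552 = 8.073 m/s.
Bernoulli: P₁ + ½ρv₁² + ρg h₁ = P₂ + ½ρv₂² + ρg h₂, so P₂ = P₁ + ½ρ(v₁² − v₂²) − ρg(h₂ − h₁).
P₂ = 33570 + ½·913.4·(0.5552² − 8.073²) − 913.4·9.8·(−15.88) = 33570 + (-29630) − (-142100) = 146100 Pa.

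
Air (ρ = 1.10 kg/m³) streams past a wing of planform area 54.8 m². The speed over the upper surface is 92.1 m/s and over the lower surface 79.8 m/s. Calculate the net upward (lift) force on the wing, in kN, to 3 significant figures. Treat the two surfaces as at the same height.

With equal heights on the two surfaces, Bernoulli gives P_lower − P_upper = ½ρ(v_upper² − v_lower²).
ΔP = ½·1.10·(92.1² − 79.8²) = 1160 Pa.
Lift = ΔP · A = 1160 × 54.8 = 63700 N.

F = 63.7 kN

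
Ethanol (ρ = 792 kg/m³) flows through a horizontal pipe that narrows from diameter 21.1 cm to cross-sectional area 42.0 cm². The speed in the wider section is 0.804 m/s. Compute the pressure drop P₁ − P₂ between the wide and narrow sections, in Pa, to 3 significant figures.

ΔP ≈ 17500 Pa

By continuity, v₂ = v₁·A₁/A₂ = 0.804·(350/42.0) = 6.69 m/s.
Bernoulli (h₁ = h₂): P₁ − P₂ = ½ρ(v₂² − v₁²).
P₁ − P₂ = ½·792·(6.69² − 0.804²) = ½·792·44.2 = 17500 Pa.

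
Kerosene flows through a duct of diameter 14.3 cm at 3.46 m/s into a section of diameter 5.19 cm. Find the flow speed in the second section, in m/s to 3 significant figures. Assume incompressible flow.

26.3 m/s

Continuity gives A₁v₁ = A₂v₂, so v₂ = (161 cm²)/(21.2 cm²) × 3.46 m/s = 26.3 m/s.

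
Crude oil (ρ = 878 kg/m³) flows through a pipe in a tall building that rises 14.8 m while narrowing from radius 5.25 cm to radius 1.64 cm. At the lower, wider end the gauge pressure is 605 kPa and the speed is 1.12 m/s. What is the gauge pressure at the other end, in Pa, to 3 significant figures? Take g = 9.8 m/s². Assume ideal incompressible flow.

Mass conservation (A₁v₁ = A₂v₂) gives v₂ = 1.12 × 86.6/8.45 = 11.5 m/s.
Energy conservation along the streamline gives P₂ = P₁ − ½ρ(v₂² − v₁²) − ρg(h₂ − h₁).
P₂ = 605000 + ½·878·(1.12² − 11.5²) − 878·9.8·(+14.8) = 605000 + (-57300) − (127000) = 420000 Pa.

P₂ ≈ 420000 Pa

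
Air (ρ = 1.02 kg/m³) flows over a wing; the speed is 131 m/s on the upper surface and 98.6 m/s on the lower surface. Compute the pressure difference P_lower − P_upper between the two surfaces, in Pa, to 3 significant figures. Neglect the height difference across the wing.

Bernoulli (same height): P_lower − P_upper = ½ρ(v_upper² − v_lower²).
ΔP = ½·1.02·(131² − 98.6²) = 3790 Pa.

3790 Pa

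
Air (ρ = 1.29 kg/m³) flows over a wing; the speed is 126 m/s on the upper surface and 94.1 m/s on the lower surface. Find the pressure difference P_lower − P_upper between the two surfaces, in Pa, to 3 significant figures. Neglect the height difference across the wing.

ΔP ≈ 4530 Pa

Bernoulli (same height): P_lower − P_upper = ½ρ(v_upper² − v_lower²).
ΔP = ½·1.29·(126² − 94.1²) = 4530 Pa.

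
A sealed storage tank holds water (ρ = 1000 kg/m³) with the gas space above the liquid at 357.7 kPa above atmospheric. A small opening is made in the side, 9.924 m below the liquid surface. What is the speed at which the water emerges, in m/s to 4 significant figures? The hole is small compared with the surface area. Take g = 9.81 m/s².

v ≈ 30.17 m/s

Take point 1 at the surface (v₁ ≈ 0) and point 2 at the hole (at atmospheric pressure). Bernoulli: P₁ + ρg h = P_atm + ½ρv₂².
With P₁ − P_atm = 357700 Pa, v₂ = √(2gh + 2ΔP/ρ) = √(2·9.81·9.924 + 2·357700/1000) = 30.17 m/s.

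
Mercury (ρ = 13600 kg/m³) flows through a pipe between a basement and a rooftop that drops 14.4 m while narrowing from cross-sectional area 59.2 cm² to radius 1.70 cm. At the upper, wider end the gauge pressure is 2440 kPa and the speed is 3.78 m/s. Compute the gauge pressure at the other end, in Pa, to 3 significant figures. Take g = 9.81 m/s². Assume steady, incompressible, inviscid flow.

327000 Pa

Continuity gives A₁v₁ = A₂v₂, so v₂ = (59.2 cm²)/(9.08 cm²) × 3.78 m/s = 24.6 m/s.
Energy conservation along the streamline gives P₂ = P₁ − ½ρ(v₂² − v₁²) − ρg(h₂ − h₁).
P₂ = 2440000 + ½·13600·(3.78² − 24.6²) − 13600·9.81·(−14.4) = 2440000 + (-4030000) − (-1920000) = 327000 Pa.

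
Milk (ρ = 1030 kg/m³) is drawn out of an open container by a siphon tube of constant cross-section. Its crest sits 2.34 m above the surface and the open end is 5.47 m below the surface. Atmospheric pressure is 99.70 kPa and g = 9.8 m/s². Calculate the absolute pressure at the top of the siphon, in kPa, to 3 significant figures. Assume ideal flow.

From the surface to the outlet (both open to atmosphere, surface at rest): v = √(2g·h_out) = √(2·9.8·5.47) = 10.4 m/s.
With constant cross-section the crest speed equals v; applying Bernoulli from the surface up to the crest, P_top = P_atm − ½ρv² − ρg·h_top.
P_top = 99700 − ½·1030·10.4² − 1030·9.8·2.34 = 20900 Pa.

20.9 kPa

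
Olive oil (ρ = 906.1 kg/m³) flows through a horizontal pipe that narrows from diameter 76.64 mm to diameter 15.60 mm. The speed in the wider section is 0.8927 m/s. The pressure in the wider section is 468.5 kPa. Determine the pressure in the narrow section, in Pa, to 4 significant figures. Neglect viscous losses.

258500 Pa

Mass conservation (A₁v₁ = A₂v₂) gives v₂ = 0.8927 × 46.13/1.911 = 21.55 m/s.
With no height change, Bernoulli's equation is P₁ + ½ρv₁² = P₂ + ½ρv₂².
P₂ = P₁ − ½ρ(v₂² − v₁²) = 468500 − ½·906.1·(21.55² − 0.8927²) = 468500 − 210000 = 258500 Pa.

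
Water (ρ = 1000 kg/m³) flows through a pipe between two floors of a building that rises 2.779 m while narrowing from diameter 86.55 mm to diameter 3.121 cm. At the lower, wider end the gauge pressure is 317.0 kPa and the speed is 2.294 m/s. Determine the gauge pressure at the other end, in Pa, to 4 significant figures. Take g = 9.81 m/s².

The volume flow rate is constant, so v₂ = (A₁/A₂)v₁ = (58.83/7.650)·2.294 = 17.64 m/s.
Bernoulli: P₁ + ½ρv₁² + ρg h₁ = P₂ + ½ρv₂² + ρg h₂, so P₂ = P₁ + ½ρ(v₁² − v₂²) − ρg(h₂ − h₁).
P₂ = 317000 + ½·1000·(2.294² − 17.64²) − 1000·9.81·(+2.779) = 317000 + (-153000) − (27260) = 136800 Pa.

P₂ ≈ 136800 Pa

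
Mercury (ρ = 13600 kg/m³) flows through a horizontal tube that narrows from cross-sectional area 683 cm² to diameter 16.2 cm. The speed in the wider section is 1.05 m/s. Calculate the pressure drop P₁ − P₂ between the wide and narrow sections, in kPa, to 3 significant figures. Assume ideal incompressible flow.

Continuity gives A₁v₁ = A₂v₂, so v₂ = (683 cm²)/(206 cm²) × 1.05 m/s = 3.48 m/s.
With no height change, Bernoulli's equation is P₁ + ½ρv₁² = P₂ + ½ρv₂².
P₁ − P₂ = ½·13600·(3.48² − 1.05²) = ½·13600·11.0 = 74800 Pa.

ΔP ≈ 74.8 kPa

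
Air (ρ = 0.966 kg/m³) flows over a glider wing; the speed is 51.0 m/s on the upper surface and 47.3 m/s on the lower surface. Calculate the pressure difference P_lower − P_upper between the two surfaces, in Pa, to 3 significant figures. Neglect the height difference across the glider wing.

The pressure is lower where the speed is higher: ΔP = ½ρ(v_up² − v_low²).
ΔP = ½·0.966·(51.0² − 47.3²) = 176 Pa.

ΔP = 176 Pa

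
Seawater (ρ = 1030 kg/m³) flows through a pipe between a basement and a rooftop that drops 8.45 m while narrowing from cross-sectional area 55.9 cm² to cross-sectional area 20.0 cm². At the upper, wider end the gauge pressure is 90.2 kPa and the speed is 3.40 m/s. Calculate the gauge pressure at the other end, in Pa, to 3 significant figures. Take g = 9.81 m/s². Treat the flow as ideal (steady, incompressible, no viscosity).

P₂ ≈ 135000 Pa

Continuity gives A₁v₁ = A₂v₂, so v₂ = (55.9 cm²)/(20.0 cm²) × 3.40 m/s = 9.50 m/s.
Energy conservation along the streamline gives P₂ = P₁ − ½ρ(v₂² − v₁²) − ρg(h₂ − h₁).
P₂ = 90200 + ½·1030·(3.40² − 9.50²) − 1030·9.81·(−8.45) = 90200 + (-40600) − (-85400) = 135000 Pa.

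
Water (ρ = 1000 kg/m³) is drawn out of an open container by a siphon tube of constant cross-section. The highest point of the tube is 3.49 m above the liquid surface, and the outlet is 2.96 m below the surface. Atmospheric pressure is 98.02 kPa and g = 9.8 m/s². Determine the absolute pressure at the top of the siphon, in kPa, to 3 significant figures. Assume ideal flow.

From the surface to the outlet (both open to atmosphere, surface at rest): v = √(2g·h_out) = √(2·9.8·2.96) = 7.62 m/s.
Continuity keeps v the same throughout the tube; from surface to crest, P_atm + 0 = P_top + ½ρv² + ρg·h_top.
P_top = 98020 − ½·1000·7.62² − 1000·9.8·3.49 = 34800 Pa.

34.8 kPa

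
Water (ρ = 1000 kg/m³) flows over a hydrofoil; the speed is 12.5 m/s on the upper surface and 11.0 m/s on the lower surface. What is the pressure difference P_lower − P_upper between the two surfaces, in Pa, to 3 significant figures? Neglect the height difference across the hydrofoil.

Bernoulli (same height): P_lower − P_upper = ½ρ(v_upper² − v_lower²).
ΔP = ½·1000·(12.5² − 11.0²) = 17600 Pa.

17600 Pa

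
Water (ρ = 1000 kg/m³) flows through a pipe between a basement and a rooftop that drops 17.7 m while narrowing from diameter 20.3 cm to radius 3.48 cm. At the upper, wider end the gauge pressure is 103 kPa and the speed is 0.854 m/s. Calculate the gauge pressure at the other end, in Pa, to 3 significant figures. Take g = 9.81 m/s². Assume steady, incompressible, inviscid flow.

P₂ = 251000 Pa

Continuity gives A₁v₁ = A₂v₂, so v₂ = (324 cm²)/(38.0 cm²) × 0.854 m/s = 7.26 m/s.
Energy conservation along the streamline gives P₂ = P₁ − ½ρ(v₂² − v₁²) − ρg(h₂ − h₁).
P₂ = 103000 + ½·1000·(0.854² − 7.26²) − 1000·9.81·(−17.7) = 103000 + (-26000) − (-174000) = 251000 Pa.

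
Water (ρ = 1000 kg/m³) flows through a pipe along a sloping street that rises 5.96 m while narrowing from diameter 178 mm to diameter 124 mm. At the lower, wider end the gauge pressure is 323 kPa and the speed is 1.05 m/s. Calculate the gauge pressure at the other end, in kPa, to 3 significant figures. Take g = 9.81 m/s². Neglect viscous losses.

P₂ ≈ 263 kPa

The volume flow rate is constant, so v₂ = (A₁/A₂)v₁ = (249/121)·1.05 = 2.16 m/s.
Energy conservation along the streamline gives P₂ = P₁ − ½ρ(v₂² − v₁²) − ρg(h₂ − h₁).
P₂ = 323000 + ½·1000·(1.05² − 2.16²) − 1000·9.81·(+5.96) = 323000 + (-1790) − (58500) = 263000 Pa.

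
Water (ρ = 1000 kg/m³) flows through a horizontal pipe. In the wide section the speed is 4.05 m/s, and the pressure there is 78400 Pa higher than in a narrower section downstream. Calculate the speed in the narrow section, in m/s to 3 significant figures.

v₂ ≈ 13.2 m/s

Horizontal Bernoulli: P₁ + ½ρv₁² = P₂ + ½ρv₂², so v₂² = v₁² + 2(P₁ − P₂)/ρ.
v₂ = √(4.05² + 2·78400/1000) = √(16.4 + 157) = 13.2 m/s.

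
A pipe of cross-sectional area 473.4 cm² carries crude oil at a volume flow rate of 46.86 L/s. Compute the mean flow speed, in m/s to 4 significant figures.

Q = 46.86 L/s = 0.04686 m³/s.
v = Q/A = 0.04686 / 0.04734 = 0.9899 m/s.

v = 0.9899 m/s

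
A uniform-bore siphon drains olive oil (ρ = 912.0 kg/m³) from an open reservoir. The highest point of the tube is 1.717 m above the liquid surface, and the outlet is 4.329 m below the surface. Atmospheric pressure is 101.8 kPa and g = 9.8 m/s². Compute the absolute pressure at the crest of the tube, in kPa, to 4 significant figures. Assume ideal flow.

P_top = 47.76 kPa

From the surface to the outlet (both open to atmosphere, surface at rest): v = √(2g·h_out) = √(2·9.8·4.329) = 9.211 m/s.
Continuity keeps v the same throughout the tube; from surface to crest, P_atm + 0 = P_top + ½ρv² + ρg·h_top.
P_top = 101800 − ½·912.0·9.211² − 912.0·9.8·1.717 = 47760 Pa.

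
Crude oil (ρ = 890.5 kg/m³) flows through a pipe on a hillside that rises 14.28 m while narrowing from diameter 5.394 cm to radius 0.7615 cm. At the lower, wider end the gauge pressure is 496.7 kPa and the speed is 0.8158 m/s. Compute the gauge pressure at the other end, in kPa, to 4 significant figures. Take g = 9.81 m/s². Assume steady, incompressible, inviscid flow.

The volume flow rate is constant, so v₂ = (A₁/A₂)v₁ = (22.85/1.822)·0.8158 = 10.23 m/s.
Bernoulli: P₁ + ½ρv₁² + ρg h₁ = P₂ + ½ρv₂² + ρg h₂, so P₂ = P₁ + ½ρ(v₁² − v₂²) − ρg(h₂ − h₁).
P₂ = 496700 + ½·890.5·(0.8158² − 10.23²) − 890.5·9.81·(+14.28) = 496700 + (-46330) − (124700) = 325600 Pa.

325.6 kPa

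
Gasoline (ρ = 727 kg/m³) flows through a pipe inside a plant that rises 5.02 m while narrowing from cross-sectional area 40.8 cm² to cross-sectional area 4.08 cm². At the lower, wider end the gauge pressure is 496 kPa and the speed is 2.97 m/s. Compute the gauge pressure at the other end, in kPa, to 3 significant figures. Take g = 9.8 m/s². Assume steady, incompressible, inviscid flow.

P₂ = 143 kPa

The volume flow rate is constant, so v₂ = (A₁/A₂)v₁ = (40.8/4.08)·2.97 = 29.7 m/s.
Bernoulli: P₁ + ½ρv₁² + ρg h₁ = P₂ + ½ρv₂² + ρg h₂, so P₂ = P₁ + ½ρ(v₁² − v₂²) − ρg(h₂ − h₁).
P₂ = 496000 + ½·727·(2.97² − 29.7²) − 727·9.8·(+5.02) = 496000 + (-317000) − (35800) = 143000 Pa.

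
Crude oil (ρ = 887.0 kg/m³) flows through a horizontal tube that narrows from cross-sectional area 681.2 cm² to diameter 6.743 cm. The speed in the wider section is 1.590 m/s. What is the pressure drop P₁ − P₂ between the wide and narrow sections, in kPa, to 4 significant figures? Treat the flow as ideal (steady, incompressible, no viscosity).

Continuity gives A₁v₁ = A₂v₂, so v₂ = (681.2 cm²)/(35.71 cm²) × 1.590 m/s = 30.33 m/s.
Bernoulli (h₁ = h₂): P₁ − P₂ = ½ρ(v₂² − v₁²).
P₁ − P₂ = ½·887.0·(30.33² − 1.590²) = ½·887.0·917.4 = 406900 Pa.

ΔP ≈ 406.9 kPa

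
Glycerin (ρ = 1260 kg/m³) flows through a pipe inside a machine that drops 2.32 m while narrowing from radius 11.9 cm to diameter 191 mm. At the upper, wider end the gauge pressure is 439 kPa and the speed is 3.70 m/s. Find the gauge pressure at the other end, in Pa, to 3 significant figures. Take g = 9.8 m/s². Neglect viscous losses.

Continuity gives A₁v₁ = A₂v₂, so v₂ = (445 cm²)/(287 cm²) × 3.70 m/s = 5.74 m/s.
Applying Bernoulli between the two ends and solving for P₂: P₂ = P₁ + ½ρ(v₁² − v₂²) − ρgΔh.
P₂ = 439000 + ½·1260·(3.70² − 5.74²) − 1260·9.8·(−2.32) = 439000 + (-12200) − (-28600) = 455000 Pa.

455000 Pa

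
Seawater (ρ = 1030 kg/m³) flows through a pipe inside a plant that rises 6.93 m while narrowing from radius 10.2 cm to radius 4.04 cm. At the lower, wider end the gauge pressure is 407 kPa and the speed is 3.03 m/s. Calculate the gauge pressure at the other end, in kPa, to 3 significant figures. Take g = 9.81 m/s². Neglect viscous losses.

The volume flow rate is constant, so v₂ = (A₁/A₂)v₁ = (327/51.3)·3.03 = 19.3 m/s.
Bernoulli: P₁ + ½ρv₁² + ρg h₁ = P₂ + ½ρv₂² + ρg h₂, so P₂ = P₁ + ½ρ(v₁² − v₂²) − ρg(h₂ − h₁).
P₂ = 407000 + ½·1030·(3.03² − 19.3²) − 1030·9.81·(+6.93) = 407000 + (-187000) − (70000) = 150000 Pa.

P₂ ≈ 150 kPa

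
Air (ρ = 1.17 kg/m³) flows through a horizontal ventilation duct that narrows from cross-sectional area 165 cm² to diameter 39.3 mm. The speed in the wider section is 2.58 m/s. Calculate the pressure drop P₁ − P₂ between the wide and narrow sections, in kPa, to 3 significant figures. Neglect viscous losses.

ΔP = 0.717 kPa

By continuity, v₂ = v₁·A₁/A₂ = 2.58·(165/12.1) = 35.1 m/s.
The pipe is horizontal, so Bernoulli reduces to P₁ + ½ρv₁² = P₂ + ½ρv₂².
P₁ − P₂ = ½·1.17·(35.1² − 2.58²) = ½·1.17·1220 = 717 Pa.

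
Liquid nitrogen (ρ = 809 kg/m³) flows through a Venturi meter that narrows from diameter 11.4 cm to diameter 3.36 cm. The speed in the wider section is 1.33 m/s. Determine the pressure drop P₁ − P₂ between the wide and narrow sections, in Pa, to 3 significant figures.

By continuity, v₂ = v₁·A₁/A₂ = 1.33·(102/8.87) = 15.3 m/s.
Bernoulli (h₁ = h₂): P₁ − P₂ = ½ρ(v₂² − v₁²).
P₁ − P₂ = ½·809·(15.3² − 1.33²) = ½·809·233 = 94100 Pa.

ΔP ≈ 94100 Pa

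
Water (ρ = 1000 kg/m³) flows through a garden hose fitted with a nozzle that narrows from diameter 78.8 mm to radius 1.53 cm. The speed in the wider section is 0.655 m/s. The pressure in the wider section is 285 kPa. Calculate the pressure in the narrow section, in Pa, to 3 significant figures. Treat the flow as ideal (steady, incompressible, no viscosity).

Mass conservation (A₁v₁ = A₂v₂) gives v₂ = 0.655 × 48.8/7.35 = 4.34 m/s.
The pipe is horizontal, so Bernoulli reduces to P₁ + ½ρv₁² = P₂ + ½ρv₂².
P₂ = P₁ − ½ρ(v₂² − v₁²) = 285000 − ½·1000·(4.34² − 0.655²) = 285000 − 9220 = 276000 Pa.

P₂ ≈ 276000 Pa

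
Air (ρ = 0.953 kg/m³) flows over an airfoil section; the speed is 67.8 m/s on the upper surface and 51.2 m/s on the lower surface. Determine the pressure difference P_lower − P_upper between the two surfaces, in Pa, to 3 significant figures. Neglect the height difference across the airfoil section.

ΔP ≈ 941 Pa

With negligible Δh, P + ½ρv² is constant, so P_low − P_up = ½ρ(v_up² − v_low²).
ΔP = ½·0.953·(67.8² − 51.2²) = 941 Pa.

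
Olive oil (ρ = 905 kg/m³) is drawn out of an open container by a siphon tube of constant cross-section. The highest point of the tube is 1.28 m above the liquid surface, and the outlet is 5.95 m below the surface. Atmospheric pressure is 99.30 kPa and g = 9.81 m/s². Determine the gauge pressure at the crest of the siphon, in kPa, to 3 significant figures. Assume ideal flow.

The outlet speed comes from Torricelli: v = √(2g·5.95) = 10.8 m/s.
The bore is uniform, so the speed at the crest is the same v. Bernoulli surface→crest: P_atm = P_top + ½ρv² + ρg·h_top.
P_top = 99300 − ½·905·10.8² − 905·9.81·1.28 = 35100 Pa. So P_gauge = P_top − P_atm = -64200 Pa.

P_gauge = -64.2 kPa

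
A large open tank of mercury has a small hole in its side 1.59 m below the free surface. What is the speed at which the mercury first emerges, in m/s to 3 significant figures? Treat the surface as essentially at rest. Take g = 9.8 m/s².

With the surface at rest and both surface and jet at atmospheric pressure, Bernoulli gives ρg h = ½ρv², so v = √(2gh) = √(2·9.8·1.59) = 5.58 m/s.

v ≈ 5.58 m/s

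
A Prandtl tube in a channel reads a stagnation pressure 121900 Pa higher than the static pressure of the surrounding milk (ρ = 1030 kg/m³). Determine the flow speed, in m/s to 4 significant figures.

v = 15.39 m/s

Bernoulli between the free stream and the stagnation point: ½ρv² = P_stag − P_static.
v = √(2ΔP/ρ) = √(2·121900/1030) = 15.39 m/s.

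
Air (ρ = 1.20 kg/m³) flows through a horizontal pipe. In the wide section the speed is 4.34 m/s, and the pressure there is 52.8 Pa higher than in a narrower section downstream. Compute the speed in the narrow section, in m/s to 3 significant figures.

Horizontal Bernoulli: P₁ + ½ρv₁² = P₂ + ½ρv₂², so v₂² = v₁² + 2(P₁ − P₂)/ρ.
v₂ = √(4.34² + 2·52.8/1.20) = √(18.8 + 88.0) = 10.3 m/s.

10.3 m/s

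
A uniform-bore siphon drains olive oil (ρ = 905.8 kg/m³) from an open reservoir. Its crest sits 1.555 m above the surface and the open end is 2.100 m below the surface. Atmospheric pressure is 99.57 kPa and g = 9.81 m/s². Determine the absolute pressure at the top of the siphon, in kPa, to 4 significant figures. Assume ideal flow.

Bernoulli surface→outlet gives ½v² = g·h_out, so v = √(2·9.81·2.100) = 6.419 m/s.
The bore is uniform, so the speed at the crest is the same v. Bernoulli surface→crest: P_atm = P_top + ½ρv² + ρg·h_top.
P_top = 99570 − ½·905.8·6.419² − 905.8·9.81·1.555 = 67090 Pa.

P_top ≈ 67.09 kPa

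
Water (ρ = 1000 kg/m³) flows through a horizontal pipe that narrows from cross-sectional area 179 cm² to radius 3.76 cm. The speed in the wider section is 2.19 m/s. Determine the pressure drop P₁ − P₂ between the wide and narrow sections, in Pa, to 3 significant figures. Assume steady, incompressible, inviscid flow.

36600 Pa

The volume flow rate is constant, so v₂ = (A₁/A₂)v₁ = (179/44.4)·2.19 = 8.83 m/s.
With no height change, Bernoulli's equation is P₁ + ½ρv₁² = P₂ + ½ρv₂².
P₁ − P₂ = ½·1000·(8.83² − 2.19²) = ½·1000·73.1 = 36600 Pa.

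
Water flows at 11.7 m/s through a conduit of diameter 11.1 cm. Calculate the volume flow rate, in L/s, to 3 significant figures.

Q = A·v = 0.00968 m² × 11.7 m/s = 0.113 m³/s.
Converting: 0.113 m³/s × 1000 = 113 L/s.

Q = 113 L/s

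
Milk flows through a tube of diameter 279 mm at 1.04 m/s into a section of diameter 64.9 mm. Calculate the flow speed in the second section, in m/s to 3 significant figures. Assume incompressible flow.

v₂ ≈ 19.2 m/s

The volume flow rate is constant, so v₂ = (A₁/A₂)v₁ = (611/33.1)·1.04 = 19.2 m/s.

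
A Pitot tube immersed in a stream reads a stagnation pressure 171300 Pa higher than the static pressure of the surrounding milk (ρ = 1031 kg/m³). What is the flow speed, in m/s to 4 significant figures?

v = 18.23 m/s

At the stagnation point the flow is brought to rest, so Bernoulli gives P_stag − P_static = ½ρv².
v = √(2ΔP/ρ) = √(2·171300/1031) = 18.23 m/s.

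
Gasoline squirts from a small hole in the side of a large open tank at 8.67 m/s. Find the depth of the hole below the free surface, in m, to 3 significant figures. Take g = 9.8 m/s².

Inverting v = √(2gh) gives h = v² / 2g.
h = 8.67²/(2·9.8) = 75.2/19.60 = 3.84 m.

h ≈ 3.84 m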